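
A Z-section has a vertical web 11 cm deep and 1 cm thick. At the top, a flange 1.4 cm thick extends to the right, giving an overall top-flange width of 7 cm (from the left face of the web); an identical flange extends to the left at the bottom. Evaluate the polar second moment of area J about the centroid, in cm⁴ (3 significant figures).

Decompose the section into non-overlapping parts with the origin at the bottom-left of its bounding rectangle.
Web: 1 × 11, A = 11 cm², y = 5.5 cm, Ī = 110.92 cm⁴.
Top flange (beyond web): 6 × 1.4, A = 8.4 cm², y = 10.3 cm, Ī = 1.372 cm⁴.
Bottom flange (beyond web): 6 × 1.4, A = 8.4 cm², y = 0.7 cm, Ī = 1.372 cm⁴.
Centroid: ȳ = ΣA·y / ΣA = 5.5 cm.
Transfer each piece to the centroidal x-axis using Ī + A·d² with d = y − 5.5:
  web: d = 0 cm → contributes +110.92 cm⁴
  top flange (beyond web): d = 4.8 cm → contributes +194.91 cm⁴
  bottom flange (beyond web): d = -4.8 cm → contributes +194.91 cm⁴
Total I = 500.73 cm⁴.
For the y-axis: x̄ = 6.5 cm.
Repeating about the centroidal y-axis gives I_y = 257.12 cm⁴.
Polar second moment: J = I_x + I_y = 757.85 cm⁴.

J ≈ 758 cm⁴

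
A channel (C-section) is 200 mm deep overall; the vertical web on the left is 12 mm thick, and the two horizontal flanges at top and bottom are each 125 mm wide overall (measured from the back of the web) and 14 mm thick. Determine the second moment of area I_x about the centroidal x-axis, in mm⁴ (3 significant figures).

I_x ≈ 3.54 × 10⁷ mm⁴

Split into non-overlapping primitives; take the origin at the lower-left of the bounding box.
Web: 12 × 200, A = 2 400 mm², y = 100 mm, Ī = 8 000 000 mm⁴.
Top flange (beyond web): 113 × 14, A = 1 582 mm², y = 193 mm, Ī = 25 839 mm⁴.
Bottom flange (beyond web): 113 × 14, A = 1 582 mm², y = 7 mm, Ī = 25 839 mm⁴.
By symmetry the centroid is at mid-height, ȳ = 100 mm.
Transfer each piece to the centroidal x-axis using Ī + A·d² with d = y − 100:
  web: d = 0 mm → contributes +8 000 000 mm⁴
  top flange (beyond web): d = 93 mm → contributes +13 708 557 mm⁴
  bottom flange (beyond web): d = -93 mm → contributes +13 708 557 mm⁴
Total I = 35 417 115 mm⁴.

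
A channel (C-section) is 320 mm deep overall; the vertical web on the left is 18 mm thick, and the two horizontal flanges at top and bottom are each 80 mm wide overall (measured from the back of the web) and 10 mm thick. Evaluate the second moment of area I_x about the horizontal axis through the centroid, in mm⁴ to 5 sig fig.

I_x ≈ 7.8953 × 10⁷ mm⁴

Decompose the section into non-overlapping parts with the origin at the bottom-left of its bounding rectangle.
Web: 18 × 320, A = 5 760 mm², y = 160 mm, Ī = 49 152 000 mm⁴.
Top flange (beyond web): 62 × 10, A = 620 mm², y = 315 mm, Ī = 5166.667 mm⁴.
Bottom flange (beyond web): 62 × 10, A = 620 mm², y = 5 mm, Ī = 5166.667 mm⁴.
By symmetry the centroid is at mid-height, ȳ = 160 mm.
Transfer each piece to the horizontal axis through the centroid using Ī + A·d² with d = y − 160:
  web: d = 0 mm → contributes +49 152 000 mm⁴
  top flange (beyond web): d = 155 mm → contributes +14 900 667 mm⁴
  bottom flange (beyond web): d = -155 mm → contributes +14 900 667 mm⁴
Total I = 78 953 333 mm⁴.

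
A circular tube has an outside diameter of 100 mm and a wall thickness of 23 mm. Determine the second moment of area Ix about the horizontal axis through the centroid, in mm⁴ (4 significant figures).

Ix ≈ 4.491 × 10⁶ mm⁴

Break the section into simple shapes (no overlaps), measuring from the bottom-left corner of the bounding box.
Outer circle: ⌀100, A = 7853.98 mm², y = 50 mm, Ī = 4 908 739 mm⁴.
Bore (subtracted): ⌀54, A = 2290.22 mm², y = 50 mm, Ī = 417 393 mm⁴.
By symmetry the centroid is at mid-height, ȳ = 50 mm.
All pieces are centred on the horizontal axis through the centroid, so I = ΣĪ (holes subtracted) = 4 491 346 mm⁴.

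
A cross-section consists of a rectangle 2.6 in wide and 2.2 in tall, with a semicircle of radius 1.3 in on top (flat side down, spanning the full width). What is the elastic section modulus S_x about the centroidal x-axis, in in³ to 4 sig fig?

S_x ≈ 4.033 in³

Break the section into simple shapes (no overlaps), measuring from the bottom-left corner of the bounding box.
Rectangular body: 2.6 × 2.2, A = 5.72 in², y = 1.1 in, Ī = 2.30707 in⁴.
Semicircular cap: semicircle r = 1.3, A = 2.65465 in², y = 2.75174 in, Ī = 0.313477 in⁴.
Centroid: ȳ = ΣA·y / ΣA = 1.62358 in.
Transfer each piece to the centroidal x-axis using Ī + A·d² with d = y − 1.62358:
  rectangular body: d = -0.523578 in → contributes +3.87511 in⁴
  semicircular cap: d = 1.12816 in → contributes +3.69216 in⁴
Total I = 7.56727 in⁴.
Extreme fibre distance c = 1.87642 in; S = I/c = 4.03282 in³.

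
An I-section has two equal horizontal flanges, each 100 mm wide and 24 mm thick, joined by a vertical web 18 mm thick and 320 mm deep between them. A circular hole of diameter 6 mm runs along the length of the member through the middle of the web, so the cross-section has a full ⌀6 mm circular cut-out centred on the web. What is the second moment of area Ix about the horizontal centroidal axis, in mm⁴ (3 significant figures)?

Split into non-overlapping primitives; take the origin at the lower-left of the bounding box.
Bottom flange: 100 × 24, A = 2 400 mm², y = 12 mm, Ī = 115 200 mm⁴.
Web: 18 × 320, A = 5 760 mm², y = 184 mm, Ī = 49 152 000 mm⁴.
Top flange: 100 × 24, A = 2 400 mm², y = 356 mm, Ī = 115 200 mm⁴.
Hole (subtracted): ⌀6, A = 28.274 mm², y = 184 mm, Ī = 63.617 mm⁴.
By symmetry the centroid is at mid-height, ȳ = 184 mm.
Transfer each piece to the horizontal centroidal axis using Ī + A·d² with d = y − 184:
  bottom flange: d = -172 mm → contributes +71 116 800 mm⁴
  web: d = 0 mm → contributes +49 152 000 mm⁴
  top flange: d = 172 mm → contributes +71 116 800 mm⁴
  hole: d = 0 mm → contributes −63.617 mm⁴
Total I = 191 385 536 mm⁴.

Ix ≈ 1.91 × 10⁸ mm⁴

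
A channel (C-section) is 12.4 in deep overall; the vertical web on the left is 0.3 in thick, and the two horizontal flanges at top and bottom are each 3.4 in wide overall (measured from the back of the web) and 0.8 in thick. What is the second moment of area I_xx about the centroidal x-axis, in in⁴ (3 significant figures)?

I_xx ≈ 215 in⁴

Decompose the section into non-overlapping parts with the origin at the bottom-left of its bounding rectangle.
Web: 0.3 × 12.4, A = 3.72 in², y = 6.2 in, Ī = 47.666 in⁴.
Top flange (beyond web): 3.1 × 0.8, A = 2.48 in², y = 12 in, Ī = 0.13227 in⁴.
Bottom flange (beyond web): 3.1 × 0.8, A = 2.48 in², y = 0.4 in, Ī = 0.13227 in⁴.
By symmetry the centroid is at mid-height, ȳ = 6.2 in.
Transfer each piece to the centroidal x-axis using Ī + A·d² with d = y − 6.2:
  web: d = 0 in → contributes +47.666 in⁴
  top flange (beyond web): d = 5.8 in → contributes +83.559 in⁴
  bottom flange (beyond web): d = -5.8 in → contributes +83.559 in⁴
Total I = 214.78 in⁴.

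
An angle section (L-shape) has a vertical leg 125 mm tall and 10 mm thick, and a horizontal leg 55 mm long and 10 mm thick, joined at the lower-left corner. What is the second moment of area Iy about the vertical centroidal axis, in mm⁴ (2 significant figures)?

Split into non-overlapping primitives; take the origin at the lower-left of the bounding box.
Vertical leg: 10 × 125, A = 1 250 mm², x = 5 mm, Ī = 10 417 mm⁴.
Horizontal leg (remainder): 45 × 10, A = 450 mm², x = 32.5 mm, Ī = 75 938 mm⁴.
Centroid: x̄ = ΣA·x / ΣA = 12.28 mm.
Transfer each piece to the vertical centroidal axis using Ī + A·d² with d = x − 12.28:
  vertical leg: d = -7.279 mm → contributes +76 654 mm⁴
  horizontal leg (remainder): d = 20.22 mm → contributes +259 930 mm⁴
Total I = 336 584 mm⁴.

Iy ≈ 3.4 × 10⁵ mm⁴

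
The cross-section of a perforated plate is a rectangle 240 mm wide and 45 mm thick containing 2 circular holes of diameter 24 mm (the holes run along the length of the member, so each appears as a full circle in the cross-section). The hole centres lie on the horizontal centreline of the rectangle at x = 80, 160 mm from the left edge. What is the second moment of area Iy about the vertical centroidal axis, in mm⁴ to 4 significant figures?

Iy ≈ 5.036 × 10⁷ mm⁴

Treat the section as a set of non-overlapping primitives; coordinates are from the bounding-box lower-left.
Plate: 240 × 45, A = 10 800 mm², x = 120 mm, Ī = 51 840 000 mm⁴.
Hole 1 (subtracted): ⌀24, A = 452.389 mm², x = 80 mm, Ī = 16 286 mm⁴.
Hole 2 (subtracted): ⌀24, A = 452.389 mm², x = 160 mm, Ī = 16 286 mm⁴.
By symmetry the centroid is at mid-width, x̄ = 120 mm.
Transfer each piece to the vertical centroidal axis using Ī + A·d² with d = x − 120:
  plate: d = 0 mm → contributes +51 840 000 mm⁴
  hole 1: d = -40 mm → contributes −740 109 mm⁴
  hole 2: d = 40 mm → contributes −740 109 mm⁴
Total I = 50 359 782 mm⁴.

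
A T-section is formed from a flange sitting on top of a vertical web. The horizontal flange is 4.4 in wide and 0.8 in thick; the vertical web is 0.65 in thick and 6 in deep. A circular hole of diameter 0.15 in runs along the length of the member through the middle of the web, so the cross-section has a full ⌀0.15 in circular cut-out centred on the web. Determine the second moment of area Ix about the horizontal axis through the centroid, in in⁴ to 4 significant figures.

Break the section into simple shapes (no overlaps), measuring from the bottom-left corner of the bounding box.
Flange: 4.4 × 0.8, A = 3.52 in², y = 6.4 in, Ī = 0.187733 in⁴.
Web: 0.65 × 6, A = 3.9 in², y = 3 in, Ī = 11.7 in⁴.
Hole (subtracted): ⌀0.15, A = 0.0176715 in², y = 3 in, Ī = 0.0000248505 in⁴.
Centroid: ȳ = ΣA·y / ΣA = 4.61679 in.
Transfer each piece to the horizontal axis through the centroid using Ī + A·d² with d = y − 4.61679:
  flange: d = 1.78321 in → contributes +11.3808 in⁴
  web: d = -1.61679 in → contributes +21.8946 in⁴
  hole: d = -1.61679 in → contributes −0.0462181 in⁴
Total I = 33.2292 in⁴.

Ix ≈ 33.23 in⁴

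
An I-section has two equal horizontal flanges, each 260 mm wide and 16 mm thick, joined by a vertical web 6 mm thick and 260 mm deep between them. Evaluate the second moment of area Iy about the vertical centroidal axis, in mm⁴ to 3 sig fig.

Split into non-overlapping primitives; take the origin at the lower-left of the bounding box.
Bottom flange: 260 × 16, A = 4 160 mm², x = 130 mm, Ī = 23 434 667 mm⁴.
Web: 6 × 260, A = 1 560 mm², x = 130 mm, Ī = 4 680 mm⁴.
Top flange: 260 × 16, A = 4 160 mm², x = 130 mm, Ī = 23 434 667 mm⁴.
By symmetry the centroid is at mid-width, x̄ = 130 mm.
All pieces are centred on the vertical centroidal axis, so I = ΣĪ = 46 874 013 mm⁴.

Iy ≈ 4.69 × 10⁷ mm⁴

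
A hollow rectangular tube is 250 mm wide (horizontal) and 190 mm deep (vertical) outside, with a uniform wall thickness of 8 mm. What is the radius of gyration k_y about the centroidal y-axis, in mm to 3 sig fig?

k_y ≈ 95.3 mm

Treat the section as a set of non-overlapping primitives; coordinates are from the bounding-box lower-left.
Outer rectangle: 250 × 190, A = 47 500 mm², x = 125 mm, Ī = 247 395 833 mm⁴.
Inner void (subtracted): 234 × 174, A = 40 716 mm², x = 125 mm, Ī = 185 787 108 mm⁴.
By symmetry the centroid is at mid-width, x̄ = 125 mm.
All pieces are centred on the centroidal y-axis, so I = ΣĪ (holes subtracted) = 61 608 725 mm⁴.
Radius of gyration: k = √(I/A) = √(61 608 725 / 6 784) = 95.297 mm.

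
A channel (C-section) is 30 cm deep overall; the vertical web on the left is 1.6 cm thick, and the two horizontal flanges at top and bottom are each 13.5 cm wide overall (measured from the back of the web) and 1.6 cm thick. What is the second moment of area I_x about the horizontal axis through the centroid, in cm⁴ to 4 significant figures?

I_x ≈ 1.129 × 10⁴ cm⁴

Break the section into simple shapes (no overlaps), measuring from the bottom-left corner of the bounding box.
Web: 1.6 × 30, A = 48 cm², y = 15 cm, Ī = 3 600 cm⁴.
Top flange (beyond web): 11.9 × 1.6, A = 19.04 cm², y = 29.2 cm, Ī = 4.06187 cm⁴.
Bottom flange (beyond web): 11.9 × 1.6, A = 19.04 cm², y = 0.8 cm, Ī = 4.06187 cm⁴.
By symmetry the centroid is at mid-height, ȳ = 15 cm.
Transfer each piece to the horizontal axis through the centroid using Ī + A·d² with d = y − 15:
  web: d = 0 cm → contributes +3 600 cm⁴
  top flange (beyond web): d = 14.2 cm → contributes +3843.29 cm⁴
  bottom flange (beyond web): d = -14.2 cm → contributes +3843.29 cm⁴
Total I = 11286.6 cm⁴.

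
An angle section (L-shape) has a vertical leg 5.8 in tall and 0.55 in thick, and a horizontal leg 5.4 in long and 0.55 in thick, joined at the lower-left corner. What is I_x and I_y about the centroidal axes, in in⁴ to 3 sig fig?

I_x ≈ 19.0 in⁴, I_y ≈ 15.9 in⁴

Break the section into simple shapes (no overlaps), measuring from the bottom-left corner of the bounding box.
Vertical leg: 0.55 × 5.8, A = 3.19 in², y = 2.9 in, Ī = 8.9426 in⁴.
Horizontal leg (remainder): 4.85 × 0.55, A = 2.6675 in², y = 0.275 in, Ī = 0.067243 in⁴.
Centroid: ȳ = ΣA·y / ΣA = 1.7046 in.
Transfer each piece to the centroidal x-axis using Ī + A·d² with d = y − 1.7046:
  vertical leg: d = 1.1954 in → contributes +13.501 in⁴
  horizontal leg (remainder): d = -1.4296 in → contributes +5.5188 in⁴
Total I = 19.02 in⁴.
For the y-axis: x̄ = 1.5046 in.
Repeating about the centroidal y-axis gives I_y = 15.9 in⁴.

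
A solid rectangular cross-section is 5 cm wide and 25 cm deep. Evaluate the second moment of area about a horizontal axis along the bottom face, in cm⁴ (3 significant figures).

The section: 5 × 25, A = 125 cm², y = 12.5 cm, Ī = 6510.4 cm⁴.
Transfer it to a horizontal axis along the bottom face using Ī + A·d² with d = y − 0:
  the section: d = 12.5 cm → contributes +26 042 cm⁴
Total I = 26 042 cm⁴.

I_base ≈ 2.60 × 10⁴ cm⁴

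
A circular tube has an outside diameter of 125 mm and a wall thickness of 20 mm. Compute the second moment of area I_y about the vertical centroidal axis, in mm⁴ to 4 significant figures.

I_y ≈ 9.422 × 10⁶ mm⁴

Split into non-overlapping primitives; take the origin at the lower-left of the bounding box.
Outer circle: ⌀125, A = 12271.8 mm², x = 62.5 mm, Ī = 11 984 225 mm⁴.
Bore (subtracted): ⌀85, A = 5674.5 mm², x = 62.5 mm, Ī = 2 562 392 mm⁴.
By symmetry the centroid is at mid-width, x̄ = 62.5 mm.
All pieces are centred on the vertical centroidal axis, so I = ΣĪ (holes subtracted) = 9 421 833 mm⁴.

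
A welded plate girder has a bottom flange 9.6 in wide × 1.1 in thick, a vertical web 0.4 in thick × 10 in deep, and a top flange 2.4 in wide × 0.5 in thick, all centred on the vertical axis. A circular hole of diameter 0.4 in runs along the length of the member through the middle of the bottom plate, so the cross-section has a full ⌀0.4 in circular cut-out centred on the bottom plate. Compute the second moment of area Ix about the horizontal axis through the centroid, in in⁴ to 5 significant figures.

Ix ≈ 218.53 in⁴

Treat the section as a set of non-overlapping primitives; coordinates are from the bounding-box lower-left.
Bottom plate: 9.6 × 1.1, A = 10.56 in², y = 0.55 in, Ī = 1.0648 in⁴.
Web plate: 0.4 × 10, A = 4 in², y = 6.1 in, Ī = 33.33333 in⁴.
Top plate: 2.4 × 0.5, A = 1.2 in², y = 11.35 in, Ī = 0.025 in⁴.
Hole (subtracted): ⌀0.4, A = 0.1256637 in², y = 0.55 in, Ī = 0.001256637 in⁴.
Centroid: ȳ = ΣA·y / ΣA = 2.798896 in.
Transfer each piece to the horizontal axis through the centroid using Ī + A·d² with d = y − 2.798896:
  bottom plate: d = -2.248896 in → contributes +54.47236 in⁴
  web plate: d = 3.301104 in → contributes +76.92248 in⁴
  top plate: d = 8.551104 in → contributes +87.77065 in⁴
  hole: d = -2.248896 in → contributes −0.6368051 in⁴
Total I = 218.5287 in⁴.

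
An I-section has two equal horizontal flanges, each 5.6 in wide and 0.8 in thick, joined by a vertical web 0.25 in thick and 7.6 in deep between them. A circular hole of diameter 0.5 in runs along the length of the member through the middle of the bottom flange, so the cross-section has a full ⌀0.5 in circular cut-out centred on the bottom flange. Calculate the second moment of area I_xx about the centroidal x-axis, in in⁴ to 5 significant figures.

I_xx ≈ 164.15 in⁴

Decompose the section into non-overlapping parts with the origin at the bottom-left of its bounding rectangle.
Bottom flange: 5.6 × 0.8, A = 4.48 in², y = 0.4 in, Ī = 0.2389333 in⁴.
Web: 0.25 × 7.6, A = 1.9 in², y = 4.6 in, Ī = 9.145333 in⁴.
Top flange: 5.6 × 0.8, A = 4.48 in², y = 8.8 in, Ī = 0.2389333 in⁴.
Hole (subtracted): ⌀0.5, A = 0.1963495 in², y = 0.4 in, Ī = 0.003067962 in⁴.
Centroid: ȳ = ΣA·y / ΣA = 4.677334 in.
Transfer each piece to the centroidal x-axis using Ī + A·d² with d = y − 4.677334:
  bottom flange: d = -4.277334 in → contributes +82.20318 in⁴
  web: d = -0.0773345 in → contributes +9.156697 in⁴
  top flange: d = 4.122666 in → contributes +76.38267 in⁴
  hole: d = -4.277334 in → contributes −3.595399 in⁴
Total I = 164.1472 in⁴.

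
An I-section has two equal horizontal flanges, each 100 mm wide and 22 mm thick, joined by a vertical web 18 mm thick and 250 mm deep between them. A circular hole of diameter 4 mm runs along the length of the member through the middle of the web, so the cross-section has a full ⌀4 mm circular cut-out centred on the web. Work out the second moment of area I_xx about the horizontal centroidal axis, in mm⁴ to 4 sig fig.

I_xx ≈ 1.050 × 10⁸ mm⁴

Decompose the section into non-overlapping parts with the origin at the bottom-left of its bounding rectangle.
Bottom flange: 100 × 22, A = 2 200 mm², y = 11 mm, Ī = 88733.3 mm⁴.
Web: 18 × 250, A = 4 500 mm², y = 147 mm, Ī = 23 437 500 mm⁴.
Top flange: 100 × 22, A = 2 200 mm², y = 283 mm, Ī = 88733.3 mm⁴.
Hole (subtracted): ⌀4, A = 12.5664 mm², y = 147 mm, Ī = 12.5664 mm⁴.
By symmetry the centroid is at mid-height, ȳ = 147 mm.
Transfer each piece to the horizontal centroidal axis using Ī + A·d² with d = y − 147:
  bottom flange: d = -136 mm → contributes +40 779 933 mm⁴
  web: d = 0 mm → contributes +23 437 500 mm⁴
  top flange: d = 136 mm → contributes +40 779 933 mm⁴
  hole: d = 0 mm → contributes −12.5664 mm⁴
Total I = 104 997 354 mm⁴.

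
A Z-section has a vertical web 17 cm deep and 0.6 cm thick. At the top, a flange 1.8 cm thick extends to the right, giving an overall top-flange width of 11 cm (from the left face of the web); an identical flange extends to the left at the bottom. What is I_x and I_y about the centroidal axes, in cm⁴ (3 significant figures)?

Decompose the section into non-overlapping parts with the origin at the bottom-left of its bounding rectangle.
Web: 0.6 × 17, A = 10.2 cm², y = 8.5 cm, Ī = 245.65 cm⁴.
Top flange (beyond web): 10.4 × 1.8, A = 18.72 cm², y = 16.1 cm, Ī = 5.0544 cm⁴.
Bottom flange (beyond web): 10.4 × 1.8, A = 18.72 cm², y = 0.9 cm, Ī = 5.0544 cm⁴.
Centroid: ȳ = ΣA·y / ΣA = 8.5 cm.
Transfer each piece to the centroidal x-axis using Ī + A·d² with d = y − 8.5:
  web: d = 0 cm → contributes +245.65 cm⁴
  top flange (beyond web): d = 7.6 cm → contributes +1086.3 cm⁴
  bottom flange (beyond web): d = -7.6 cm → contributes +1086.3 cm⁴
Total I = 2418.3 cm⁴.
For the y-axis: x̄ = 10.7 cm.
Repeating about the centroidal y-axis gives I_y = 1470.3 cm⁴.

I_x ≈ 2420 cm⁴, I_y ≈ 1470 cm⁴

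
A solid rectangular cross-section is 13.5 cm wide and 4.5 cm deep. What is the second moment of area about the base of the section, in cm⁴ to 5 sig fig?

I_base ≈ 410.06 cm⁴

The section: 13.5 × 4.5, A = 60.75 cm², y = 2.25 cm, Ī = 102.5156 cm⁴.
Transfer it to the bottom edge using Ī + A·d² with d = y − 0:
  the section: d = 2.25 cm → contributes +410.0625 cm⁴
Total I = 410.0625 cm⁴.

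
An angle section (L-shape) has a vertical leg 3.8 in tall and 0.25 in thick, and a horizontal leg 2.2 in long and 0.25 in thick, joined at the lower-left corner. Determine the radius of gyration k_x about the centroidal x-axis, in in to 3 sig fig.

k_x ≈ 1.23 in

Decompose the section into non-overlapping parts with the origin at the bottom-left of its bounding rectangle.
Vertical leg: 0.25 × 3.8, A = 0.95 in², y = 1.9 in, Ī = 1.1432 in⁴.
Horizontal leg (remainder): 1.95 × 0.25, A = 0.4875 in², y = 0.125 in, Ī = 0.0025391 in⁴.
Centroid: ȳ = ΣA·y / ΣA = 1.298 in.
Transfer each piece to the centroidal x-axis using Ī + A·d² with d = y − 1.298:
  vertical leg: d = 0.60196 in → contributes +1.4874 in⁴
  horizontal leg (remainder): d = -1.173 in → contributes +0.67335 in⁴
Total I = 2.1608 in⁴.
Radius of gyration: k = √(I/A) = √(2.1608 / 1.4375) = 1.226 in.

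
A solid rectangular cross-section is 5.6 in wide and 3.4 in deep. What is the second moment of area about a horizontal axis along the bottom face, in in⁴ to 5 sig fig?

The section: 5.6 × 3.4, A = 19.04 in², y = 1.7 in, Ī = 18.34187 in⁴.
Transfer it to the bottom edge using Ī + A·d² with d = y − 0:
  the section: d = 1.7 in → contributes +73.36747 in⁴
Total I = 73.36747 in⁴.

I_base ≈ 73.367 in⁴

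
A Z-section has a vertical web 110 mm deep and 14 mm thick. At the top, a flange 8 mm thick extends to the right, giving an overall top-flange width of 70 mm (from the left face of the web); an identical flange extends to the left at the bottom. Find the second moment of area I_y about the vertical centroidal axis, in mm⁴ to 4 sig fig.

Split into non-overlapping primitives; take the origin at the lower-left of the bounding box.
Web: 14 × 110, A = 1 540 mm², x = 63 mm, Ī = 25153.3 mm⁴.
Top flange (beyond web): 56 × 8, A = 448 mm², x = 98 mm, Ī = 117 077 mm⁴.
Bottom flange (beyond web): 56 × 8, A = 448 mm², x = 28 mm, Ī = 117 077 mm⁴.
Centroid: x̄ = ΣA·x / ΣA = 63 mm.
Transfer each piece to the vertical centroidal axis using Ī + A·d² with d = x − 63:
  web: d = 0 mm → contributes +25153.3 mm⁴
  top flange (beyond web): d = 35 mm → contributes +665 877 mm⁴
  bottom flange (beyond web): d = -35 mm → contributes +665 877 mm⁴
Total I = 1 356 908 mm⁴.

I_y ≈ 1.357 × 10⁶ mm⁴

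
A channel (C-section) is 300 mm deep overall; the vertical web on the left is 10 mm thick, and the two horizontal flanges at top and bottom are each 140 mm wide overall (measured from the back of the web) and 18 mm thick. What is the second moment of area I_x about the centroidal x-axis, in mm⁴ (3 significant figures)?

Break the section into simple shapes (no overlaps), measuring from the bottom-left corner of the bounding box.
Web: 10 × 300, A = 3 000 mm², y = 150 mm, Ī = 22 500 000 mm⁴.
Top flange (beyond web): 130 × 18, A = 2 340 mm², y = 291 mm, Ī = 63 180 mm⁴.
Bottom flange (beyond web): 130 × 18, A = 2 340 mm², y = 9 mm, Ī = 63 180 mm⁴.
By symmetry the centroid is at mid-height, ȳ = 150 mm.
Transfer each piece to the centroidal x-axis using Ī + A·d² with d = y − 150:
  web: d = 0 mm → contributes +22 500 000 mm⁴
  top flange (beyond web): d = 141 mm → contributes +46 584 720 mm⁴
  bottom flange (beyond web): d = -141 mm → contributes +46 584 720 mm⁴
Total I = 115 669 440 mm⁴.

I_x ≈ 1.16 × 10⁸ mm⁴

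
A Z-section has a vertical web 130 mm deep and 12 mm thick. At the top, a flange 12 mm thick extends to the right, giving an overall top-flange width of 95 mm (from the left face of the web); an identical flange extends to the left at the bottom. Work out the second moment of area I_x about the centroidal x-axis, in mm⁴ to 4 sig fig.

I_x ≈ 9.155 × 10⁶ mm⁴

Split into non-overlapping primitives; take the origin at the lower-left of the bounding box.
Web: 12 × 130, A = 1 560 mm², y = 65 mm, Ī = 2 197 000 mm⁴.
Top flange (beyond web): 83 × 12, A = 996 mm², y = 124 mm, Ī = 11 952 mm⁴.
Bottom flange (beyond web): 83 × 12, A = 996 mm², y = 6 mm, Ī = 11 952 mm⁴.
Centroid: ȳ = ΣA·y / ΣA = 65 mm.
Transfer each piece to the centroidal x-axis using Ī + A·d² with d = y − 65:
  web: d = 0 mm → contributes +2 197 000 mm⁴
  top flange (beyond web): d = 59 mm → contributes +3 479 028 mm⁴
  bottom flange (beyond web): d = -59 mm → contributes +3 479 028 mm⁴
Total I = 9 155 056 mm⁴.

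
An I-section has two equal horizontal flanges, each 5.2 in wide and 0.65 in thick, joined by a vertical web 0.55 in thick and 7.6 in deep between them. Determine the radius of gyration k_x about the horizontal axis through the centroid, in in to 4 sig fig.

Decompose the section into non-overlapping parts with the origin at the bottom-left of its bounding rectangle.
Bottom flange: 5.2 × 0.65, A = 3.38 in², y = 0.325 in, Ī = 0.119004 in⁴.
Web: 0.55 × 7.6, A = 4.18 in², y = 4.45 in, Ī = 20.1197 in⁴.
Top flange: 5.2 × 0.65, A = 3.38 in², y = 8.575 in, Ī = 0.119004 in⁴.
By symmetry the centroid is at mid-height, ȳ = 4.45 in.
Transfer each piece to the horizontal axis through the centroid using Ī + A·d² with d = y − 4.45:
  bottom flange: d = -4.125 in → contributes +57.6318 in⁴
  web: d = 0 in → contributes +20.1197 in⁴
  top flange: d = 4.125 in → contributes +57.6318 in⁴
Total I = 135.383 in⁴.
Radius of gyration: k = √(I/A) = √(135.383 / 10.94) = 3.51782 in.

k_x ≈ 3.518 in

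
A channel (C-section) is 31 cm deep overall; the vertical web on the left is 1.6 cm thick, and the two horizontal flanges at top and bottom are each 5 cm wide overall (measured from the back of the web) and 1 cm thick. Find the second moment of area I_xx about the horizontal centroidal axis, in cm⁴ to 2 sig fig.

Break the section into simple shapes (no overlaps), measuring from the bottom-left corner of the bounding box.
Web: 1.6 × 31, A = 49.6 cm², y = 15.5 cm, Ī = 3 972 cm⁴.
Top flange (beyond web): 3.4 × 1, A = 3.4 cm², y = 30.5 cm, Ī = 0.2833 cm⁴.
Bottom flange (beyond web): 3.4 × 1, A = 3.4 cm², y = 0.5 cm, Ī = 0.2833 cm⁴.
By symmetry the centroid is at mid-height, ȳ = 15.5 cm.
Transfer each piece to the horizontal centroidal axis using Ī + A·d² with d = y − 15.5:
  web: d = 0 cm → contributes +3 972 cm⁴
  top flange (beyond web): d = 15 cm → contributes +765.3 cm⁴
  bottom flange (beyond web): d = -15 cm → contributes +765.3 cm⁴
Total I = 5 503 cm⁴.

I_xx ≈ 5500 cm⁴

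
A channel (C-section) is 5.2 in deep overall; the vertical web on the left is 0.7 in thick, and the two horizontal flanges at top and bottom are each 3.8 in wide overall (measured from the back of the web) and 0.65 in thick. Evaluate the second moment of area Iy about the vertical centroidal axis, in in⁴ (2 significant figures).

Iy ≈ 10 in⁴

Break the section into simple shapes (no overlaps), measuring from the bottom-left corner of the bounding box.
Web: 0.7 × 5.2, A = 3.64 in², x = 0.35 in, Ī = 0.1486 in⁴.
Top flange (beyond web): 3.1 × 0.65, A = 2.015 in², x = 2.25 in, Ī = 1.614 in⁴.
Bottom flange (beyond web): 3.1 × 0.65, A = 2.015 in², x = 2.25 in, Ī = 1.614 in⁴.
Centroid: x̄ = ΣA·x / ΣA = 1.348 in.
Transfer each piece to the vertical centroidal axis using Ī + A·d² with d = x − 1.348:
  web: d = -0.9983 in → contributes +3.776 in⁴
  top flange (beyond web): d = 0.9017 in → contributes +3.252 in⁴
  bottom flange (beyond web): d = 0.9017 in → contributes +3.252 in⁴
Total I = 10.28 in⁴.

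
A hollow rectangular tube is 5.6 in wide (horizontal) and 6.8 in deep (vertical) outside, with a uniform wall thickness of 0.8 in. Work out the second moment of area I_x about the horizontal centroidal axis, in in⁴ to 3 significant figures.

Split into non-overlapping primitives; take the origin at the lower-left of the bounding box.
Outer rectangle: 5.6 × 6.8, A = 38.08 in², y = 3.4 in, Ī = 146.73 in⁴.
Inner void (subtracted): 4 × 5.2, A = 20.8 in², y = 3.4 in, Ī = 46.869 in⁴.
By symmetry the centroid is at mid-height, ȳ = 3.4 in.
All pieces are centred on the horizontal centroidal axis, so I = ΣĪ (holes subtracted) = 99.866 in⁴.

I_x ≈ 99.9 in⁴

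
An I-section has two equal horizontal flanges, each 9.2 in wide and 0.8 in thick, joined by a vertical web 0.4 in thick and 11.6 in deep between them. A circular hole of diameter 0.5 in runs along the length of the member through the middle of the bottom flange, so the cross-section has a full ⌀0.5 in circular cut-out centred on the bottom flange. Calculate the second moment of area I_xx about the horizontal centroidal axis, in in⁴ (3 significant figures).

Break the section into simple shapes (no overlaps), measuring from the bottom-left corner of the bounding box.
Bottom flange: 9.2 × 0.8, A = 7.36 in², y = 0.4 in, Ī = 0.39253 in⁴.
Web: 0.4 × 11.6, A = 4.64 in², y = 6.6 in, Ī = 52.03 in⁴.
Top flange: 9.2 × 0.8, A = 7.36 in², y = 12.8 in, Ī = 0.39253 in⁴.
Hole (subtracted): ⌀0.5, A = 0.19635 in², y = 0.4 in, Ī = 0.003068 in⁴.
Centroid: ȳ = ΣA·y / ΣA = 6.6635 in.
Transfer each piece to the horizontal centroidal axis using Ī + A·d² with d = y − 6.6635:
  bottom flange: d = -6.2635 in → contributes +289.14 in⁴
  web: d = -0.063525 in → contributes +52.049 in⁴
  top flange: d = 6.1365 in → contributes +277.54 in⁴
  hole: d = -6.2635 in → contributes −7.7062 in⁴
Total I = 611.02 in⁴.

I_xx ≈ 611 in⁴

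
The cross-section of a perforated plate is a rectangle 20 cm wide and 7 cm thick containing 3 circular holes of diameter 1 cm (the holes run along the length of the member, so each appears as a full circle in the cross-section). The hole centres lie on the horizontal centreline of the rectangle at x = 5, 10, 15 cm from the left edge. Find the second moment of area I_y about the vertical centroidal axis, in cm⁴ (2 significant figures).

Treat the section as a set of non-overlapping primitives; coordinates are from the bounding-box lower-left.
Plate: 20 × 7, A = 140 cm², x = 10 cm, Ī = 4 667 cm⁴.
Hole 1 (subtracted): ⌀1, A = 0.7854 cm², x = 5 cm, Ī = 0.04909 cm⁴.
Hole 2 (subtracted): ⌀1, A = 0.7854 cm², x = 10 cm, Ī = 0.04909 cm⁴.
Hole 3 (subtracted): ⌀1, A = 0.7854 cm², x = 15 cm, Ī = 0.04909 cm⁴.
By symmetry the centroid is at mid-width, x̄ = 10 cm.
Transfer each piece to the vertical centroidal axis using Ī + A·d² with d = x − 10:
  plate: d = 0 cm → contributes +4 667 cm⁴
  hole 1: d = -5 cm → contributes −19.68 cm⁴
  hole 2: d = 0 cm → contributes −0.04909 cm⁴
  hole 3: d = 5 cm → contributes −19.68 cm⁴
Total I = 4 627 cm⁴.

I_y ≈ 4600 cm⁴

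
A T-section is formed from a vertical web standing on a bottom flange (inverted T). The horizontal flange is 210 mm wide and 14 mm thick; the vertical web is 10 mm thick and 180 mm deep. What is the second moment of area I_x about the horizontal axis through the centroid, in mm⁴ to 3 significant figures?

Decompose the section into non-overlapping parts with the origin at the bottom-left of its bounding rectangle.
Flange: 210 × 14, A = 2 940 mm², y = 7 mm, Ī = 48 020 mm⁴.
Web: 10 × 180, A = 1 800 mm², y = 104 mm, Ī = 4 860 000 mm⁴.
Centroid: ȳ = ΣA·y / ΣA = 43.835 mm.
Transfer each piece to the horizontal axis through the centroid using Ī + A·d² with d = y − 43.835:
  flange: d = -36.835 mm → contributes +4 037 159 mm⁴
  web: d = 60.165 mm → contributes +11 375 593 mm⁴
Total I = 15 412 752 mm⁴.

I_x ≈ 1.54 × 10⁷ mm⁴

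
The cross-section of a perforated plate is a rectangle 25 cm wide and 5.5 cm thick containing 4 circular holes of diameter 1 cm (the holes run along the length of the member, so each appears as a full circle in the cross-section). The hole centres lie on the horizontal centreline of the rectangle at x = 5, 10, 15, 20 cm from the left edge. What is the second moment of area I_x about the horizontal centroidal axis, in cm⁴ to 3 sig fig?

Treat the section as a set of non-overlapping primitives; coordinates are from the bounding-box lower-left.
Plate: 25 × 5.5, A = 137.5 cm², y = 2.75 cm, Ī = 346.61 cm⁴.
Hole 1 (subtracted): ⌀1, A = 0.7854 cm², y = 2.75 cm, Ī = 0.049087 cm⁴.
Hole 2 (subtracted): ⌀1, A = 0.7854 cm², y = 2.75 cm, Ī = 0.049087 cm⁴.
Hole 3 (subtracted): ⌀1, A = 0.7854 cm², y = 2.75 cm, Ī = 0.049087 cm⁴.
Hole 4 (subtracted): ⌀1, A = 0.7854 cm², y = 2.75 cm, Ī = 0.049087 cm⁴.
By symmetry the centroid is at mid-height, ȳ = 2.75 cm.
All pieces are centred on the horizontal centroidal axis, so I = ΣĪ (holes subtracted) = 346.42 cm⁴.

I_x ≈ 346 cm⁴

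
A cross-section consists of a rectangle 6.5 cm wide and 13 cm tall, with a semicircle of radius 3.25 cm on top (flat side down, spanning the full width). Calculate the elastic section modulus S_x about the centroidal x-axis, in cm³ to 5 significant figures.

Treat the section as a set of non-overlapping primitives; coordinates are from the bounding-box lower-left.
Rectangular body: 6.5 × 13, A = 84.5 cm², y = 6.5 cm, Ī = 1190.042 cm⁴.
Semicircular cap: semicircle r = 3.25, A = 16.59154 cm², y = 14.37934 cm, Ī = 12.24519 cm⁴.
Centroid: ȳ = ΣA·y / ΣA = 7.793188 cm.
Transfer each piece to the centroidal x-axis using Ī + A·d² with d = y − 7.793188:
  rectangular body: d = -1.293188 cm → contributes +1331.354 cm⁴
  semicircular cap: d = 6.586154 cm → contributes +731.9434 cm⁴
Total I = 2063.297 cm⁴.
Extreme fibre distance c = 8.456812 cm; S = I/c = 243.9805 cm³.

S_x ≈ 243.98 cm³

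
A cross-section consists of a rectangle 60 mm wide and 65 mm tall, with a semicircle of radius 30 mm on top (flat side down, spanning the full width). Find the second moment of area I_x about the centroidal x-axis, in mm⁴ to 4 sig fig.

I_x ≈ 3.585 × 10⁶ mm⁴

Break the section into simple shapes (no overlaps), measuring from the bottom-left corner of the bounding box.
Rectangular body: 60 × 65, A = 3 900 mm², y = 32.5 mm, Ī = 1 373 125 mm⁴.
Semicircular cap: semicircle r = 30, A = 1413.72 mm², y = 77.7324 mm, Ī = 88903.1 mm⁴.
Centroid: ȳ = ΣA·y / ΣA = 44.5341 mm.
Transfer each piece to the centroidal x-axis using Ī + A·d² with d = y − 44.5341:
  rectangular body: d = -12.0341 mm → contributes +1 937 921 mm⁴
  semicircular cap: d = 33.1983 mm → contributes +1 646 998 mm⁴
Total I = 3 584 920 mm⁴.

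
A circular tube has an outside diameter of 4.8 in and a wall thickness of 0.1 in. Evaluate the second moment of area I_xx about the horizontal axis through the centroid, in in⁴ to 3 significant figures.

I_xx ≈ 4.08 in⁴

Split into non-overlapping primitives; take the origin at the lower-left of the bounding box.
Outer circle: ⌀4.8, A = 18.096 in², y = 2.4 in, Ī = 26.058 in⁴.
Bore (subtracted): ⌀4.6, A = 16.619 in², y = 2.4 in, Ī = 21.979 in⁴.
By symmetry the centroid is at mid-height, ȳ = 2.4 in.
All pieces are centred on the horizontal axis through the centroid, so I = ΣĪ (holes subtracted) = 4.079 in⁴.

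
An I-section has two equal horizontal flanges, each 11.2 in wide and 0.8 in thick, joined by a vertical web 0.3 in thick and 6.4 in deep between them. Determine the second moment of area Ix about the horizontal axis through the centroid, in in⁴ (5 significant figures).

Ix ≈ 239.75 in⁴

Treat the section as a set of non-overlapping primitives; coordinates are from the bounding-box lower-left.
Bottom flange: 11.2 × 0.8, A = 8.96 in², y = 0.4 in, Ī = 0.4778667 in⁴.
Web: 0.3 × 6.4, A = 1.92 in², y = 4 in, Ī = 6.5536 in⁴.
Top flange: 11.2 × 0.8, A = 8.96 in², y = 7.6 in, Ī = 0.4778667 in⁴.
By symmetry the centroid is at mid-height, ȳ = 4 in.
Transfer each piece to the horizontal axis through the centroid using Ī + A·d² with d = y − 4:
  bottom flange: d = -3.6 in → contributes +116.5995 in⁴
  web: d = 0 in → contributes +6.5536 in⁴
  top flange: d = 3.6 in → contributes +116.5995 in⁴
Total I = 239.7525 in⁴.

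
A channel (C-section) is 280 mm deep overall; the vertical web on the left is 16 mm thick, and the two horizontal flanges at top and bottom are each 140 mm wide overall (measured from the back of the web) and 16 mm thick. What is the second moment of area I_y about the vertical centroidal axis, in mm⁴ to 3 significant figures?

Break the section into simple shapes (no overlaps), measuring from the bottom-left corner of the bounding box.
Web: 16 × 280, A = 4 480 mm², x = 8 mm, Ī = 95 573 mm⁴.
Top flange (beyond web): 124 × 16, A = 1 984 mm², x = 78 mm, Ī = 2 542 165 mm⁴.
Bottom flange (beyond web): 124 × 16, A = 1 984 mm², x = 78 mm, Ī = 2 542 165 mm⁴.
Centroid: x̄ = ΣA·x / ΣA = 40.879 mm.
Transfer each piece to the vertical centroidal axis using Ī + A·d² with d = x − 40.879:
  web: d = -32.879 mm → contributes +4 938 519 mm⁴
  top flange (beyond web): d = 37.121 mm → contributes +5 276 086 mm⁴
  bottom flange (beyond web): d = 37.121 mm → contributes +5 276 086 mm⁴
Total I = 15 490 692 mm⁴.

I_y ≈ 1.55 × 10⁷ mm⁴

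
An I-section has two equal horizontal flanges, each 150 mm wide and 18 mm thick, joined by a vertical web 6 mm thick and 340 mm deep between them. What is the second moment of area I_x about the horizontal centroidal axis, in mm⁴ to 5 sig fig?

Treat the section as a set of non-overlapping primitives; coordinates are from the bounding-box lower-left.
Bottom flange: 150 × 18, A = 2 700 mm², y = 9 mm, Ī = 72 900 mm⁴.
Web: 6 × 340, A = 2 040 mm², y = 188 mm, Ī = 19 652 000 mm⁴.
Top flange: 150 × 18, A = 2 700 mm², y = 367 mm, Ī = 72 900 mm⁴.
By symmetry the centroid is at mid-height, ȳ = 188 mm.
Transfer each piece to the horizontal centroidal axis using Ī + A·d² with d = y − 188:
  bottom flange: d = -179 mm → contributes +86 583 600 mm⁴
  web: d = 0 mm → contributes +19 652 000 mm⁴
  top flange: d = 179 mm → contributes +86 583 600 mm⁴
Total I = 192 819 200 mm⁴.

I_x ≈ 1.9282 × 10⁸ mm⁴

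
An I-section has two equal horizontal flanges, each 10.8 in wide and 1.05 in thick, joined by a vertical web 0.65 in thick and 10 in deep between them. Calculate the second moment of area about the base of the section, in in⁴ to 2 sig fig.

I_base ≈ 1800 in⁴

Decompose the section into non-overlapping parts with the origin at the bottom-left of its bounding rectangle.
Bottom flange: 10.8 × 1.05, A = 11.34 in², y = 0.525 in, Ī = 1.042 in⁴.
Web: 0.65 × 10, A = 6.5 in², y = 6.05 in, Ī = 54.17 in⁴.
Top flange: 10.8 × 1.05, A = 11.34 in², y = 11.58 in, Ī = 1.042 in⁴.
Transfer each piece to a horizontal axis along the bottom face using Ī + A·d² with d = y − 0:
  bottom flange: d = 0.525 in → contributes +4.167 in⁴
  web: d = 6.05 in → contributes +292.1 in⁴
  top flange: d = 11.58 in → contributes +1 520 in⁴
Total I = 1 817 in⁴.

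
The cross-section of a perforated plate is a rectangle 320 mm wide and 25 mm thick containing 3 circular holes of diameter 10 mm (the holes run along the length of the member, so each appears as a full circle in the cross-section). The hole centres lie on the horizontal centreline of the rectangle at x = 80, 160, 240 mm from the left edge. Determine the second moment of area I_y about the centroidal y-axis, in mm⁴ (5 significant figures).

Split into non-overlapping primitives; take the origin at the lower-left of the bounding box.
Plate: 320 × 25, A = 8 000 mm², x = 160 mm, Ī = 68 266 667 mm⁴.
Hole 1 (subtracted): ⌀10, A = 78.53982 mm², x = 80 mm, Ī = 490.8739 mm⁴.
Hole 2 (subtracted): ⌀10, A = 78.53982 mm², x = 160 mm, Ī = 490.8739 mm⁴.
Hole 3 (subtracted): ⌀10, A = 78.53982 mm², x = 240 mm, Ī = 490.8739 mm⁴.
By symmetry the centroid is at mid-width, x̄ = 160 mm.
Transfer each piece to the centroidal y-axis using Ī + A·d² with d = x − 160:
  plate: d = 0 mm → contributes +68 266 667 mm⁴
  hole 1: d = -80 mm → contributes −503145.7 mm⁴
  hole 2: d = 0 mm → contributes −490.8739 mm⁴
  hole 3: d = 80 mm → contributes −503145.7 mm⁴
Total I = 67 259 884 mm⁴.

I_y ≈ 6.7260 × 10⁷ mm⁴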